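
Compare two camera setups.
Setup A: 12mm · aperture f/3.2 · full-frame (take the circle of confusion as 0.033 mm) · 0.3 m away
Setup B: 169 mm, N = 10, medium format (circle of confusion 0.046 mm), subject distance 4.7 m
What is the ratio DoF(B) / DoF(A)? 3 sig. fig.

Setup A: H = 12²/(3.2×0.033) + 12 ≈ 1375.6 mm; DoF = Df − Dn = 380.32 − 247.69 ≈ 132.63 mm.
Setup B: H = 169²/(10×0.046) + 169 ≈ 62258.1 mm; DoF = Df − Dn = 5069.99 − 4380.34 ≈ 689.65 mm.
Ratio = 689.65 / 132.63 ≈ 5.20.

5.20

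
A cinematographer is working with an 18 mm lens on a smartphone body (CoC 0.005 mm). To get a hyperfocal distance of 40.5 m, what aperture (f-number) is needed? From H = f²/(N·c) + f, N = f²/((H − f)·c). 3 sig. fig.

Rearrange H = f²/(N·c) + f for N: N = f² / ((H − f)·c).
N = 18² / ((40500 − 18) × 0.005) = 324 / 202.4 ≈ 1.60.

f/1.60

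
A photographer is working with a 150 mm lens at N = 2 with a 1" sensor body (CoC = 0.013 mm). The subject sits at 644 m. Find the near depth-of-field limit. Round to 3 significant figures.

Hyperfocal distance H = f²/(N·c) + f = 150²/(2 × 0.013) + 150 = 22500/0.026 + 150 ≈ 865534.6 mm ≈ 865.5 m.
Near limit Dn = s·(H − f)/(H + s − 2f) = 644000 × (865534.6 − 150) / (865534.6 + 644000 − 2 × 150) = 644000 × 865384.6 / 1509234.6 ≈ 369265 mm ≈ 369 m.

369 m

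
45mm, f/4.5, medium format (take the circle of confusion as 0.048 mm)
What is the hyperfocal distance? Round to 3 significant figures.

9.42 m

Hyperfocal distance H = f²/(N·c) + f = 45²/(4.5 × 0.048) + 45 = 2025/0.216 + 45 ≈ 9420.0 mm ≈ 9.42 m.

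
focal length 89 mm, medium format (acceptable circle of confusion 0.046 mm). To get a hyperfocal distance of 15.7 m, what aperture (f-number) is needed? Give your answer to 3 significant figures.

Rearrange H = f²/(N·c) + f for N: N = f² / ((H − f)·c).
N = 89² / ((15700 − 89) × 0.046) = 7921 / 718.1 ≈ 11.

f/11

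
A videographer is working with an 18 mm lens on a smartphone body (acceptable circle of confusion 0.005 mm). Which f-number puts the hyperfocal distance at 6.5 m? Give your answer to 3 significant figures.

Rearrange H = f²/(N·c) + f for N: N = f² / ((H − f)·c).
N = 18² / ((6500 − 18) × 0.005) = 324 / 32.41 ≈ 10.

f/10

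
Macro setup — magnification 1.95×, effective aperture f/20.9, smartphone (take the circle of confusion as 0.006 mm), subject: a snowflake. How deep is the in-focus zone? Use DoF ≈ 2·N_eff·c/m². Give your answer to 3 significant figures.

0.0660 mm

At magnification m, DoF ≈ 2·N_eff·c/m² = 2 × 20.9 × 0.006 / 1.95² = 0.2508 / 3.802 ≈ 0.066 mm.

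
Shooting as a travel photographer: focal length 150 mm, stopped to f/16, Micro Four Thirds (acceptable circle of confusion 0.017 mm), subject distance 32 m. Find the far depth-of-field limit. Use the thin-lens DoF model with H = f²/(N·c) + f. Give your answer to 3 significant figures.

52.0 m

Hyperfocal distance H = f²/(N·c) + f = 150²/(16 × 0.017) + 150 = 22500/0.272 + 150 ≈ 82870.6 mm ≈ 82.87 m.
Far limit Df = s·(H − f)/(H − s) = 32000 × (82870.6 − 150) / (82870.6 − 32000) = 32000 × 82720.6 / 50870.6 ≈ 52035 mm ≈ 52.0 m.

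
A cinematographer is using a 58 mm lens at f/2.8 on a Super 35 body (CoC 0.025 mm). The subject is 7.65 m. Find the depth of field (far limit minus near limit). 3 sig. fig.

Hyperfocal distance H = f²/(N·c) + f = 58²/(2.8 × 0.025) + 58 = 3364/0.07 + 58 ≈ 48115.1 mm ≈ 48.12 m.
Near limit Dn = s·(H − f)/(H + s − 2f) = 7650 × (48115.1 − 58) / (48115.1 + 7650 − 2 × 58) = 7650 × 48057.1 / 55649.1 ≈ 6606.3 mm.
Far limit Df = s·(H − f)/(H − s) = 7650 × (48115.1 − 58) / (48115.1 − 7650) = 7650 × 48057.1 / 40465.1 ≈ 9085.3 mm.
Depth of field = Df − Dn = 9085.3 − 6606.3 ≈ 2479.0 mm ≈ 2.48 m.

2.48 m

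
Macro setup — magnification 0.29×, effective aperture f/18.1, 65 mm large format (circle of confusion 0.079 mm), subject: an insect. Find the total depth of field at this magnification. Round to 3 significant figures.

At magnification m, DoF ≈ 2·N_eff·c/m² = 2 × 18.1 × 0.079 / 0.29² = 2.86 / 0.0841 ≈ 34 mm.

34.0 mm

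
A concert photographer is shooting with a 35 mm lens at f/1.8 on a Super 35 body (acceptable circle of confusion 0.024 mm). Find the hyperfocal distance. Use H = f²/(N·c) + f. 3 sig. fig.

Hyperfocal distance H = f²/(N·c) + f = 35²/(1.8 × 0.024) + 35 = 1225/0.0432 + 35 ≈ 28391.5 mm ≈ 28.4 m.

28.4 m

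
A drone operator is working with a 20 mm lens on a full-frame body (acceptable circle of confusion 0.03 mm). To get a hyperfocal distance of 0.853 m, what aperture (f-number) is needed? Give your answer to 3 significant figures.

Rearrange H = f²/(N·c) + f for N: N = f² / ((H − f)·c).
N = 20² / ((853 − 20) × 0.03) = 400 / 24.99 ≈ 16.

f/16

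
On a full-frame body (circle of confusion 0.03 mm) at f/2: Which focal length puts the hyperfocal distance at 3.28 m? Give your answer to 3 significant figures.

From H = f²/(N·c) + f, with f ≪ H: f ≈ √(H·N·c) = √(3280 × 2 × 0.03) = √196.80 ≈ 14.03 mm.
The +f correction barely moves this — solving exactly, f² + N·c·f − N·c·H = 0 ⇒ f = (−N·c + √((N·c)² + 4·N·c·H))/2 = (−0.06 + √787.20)/2 ≈ 13.999 mm, so f ≈ 14.0 mm.

14.0 mm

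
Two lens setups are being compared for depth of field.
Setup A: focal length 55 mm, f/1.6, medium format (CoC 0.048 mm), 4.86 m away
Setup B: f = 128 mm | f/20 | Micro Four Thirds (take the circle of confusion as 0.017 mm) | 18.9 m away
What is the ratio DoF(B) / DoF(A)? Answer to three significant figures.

Setup A: H = 55²/(1.6×0.048) + 55 ≈ 39443.0 mm; DoF = Df − Dn = 5535.3 − 4331.6 ≈ 1203.7 mm.
Setup B: H = 128²/(20×0.017) + 128 ≈ 48316.2 mm; DoF = Df − Dn = 30961 − 13601 ≈ 17360 mm.
Ratio = 17360 / 1203.7 ≈ 14.4.

14.4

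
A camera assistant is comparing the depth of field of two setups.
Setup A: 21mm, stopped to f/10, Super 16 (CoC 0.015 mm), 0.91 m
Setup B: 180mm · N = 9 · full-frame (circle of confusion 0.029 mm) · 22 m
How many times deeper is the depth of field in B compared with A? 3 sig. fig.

Setup A: H = 21²/(10×0.015) + 21 ≈ 2961.0 mm; DoF = Df − Dn = 1304.44 − 698.72 ≈ 605.72 mm.
Setup B: H = 180²/(9×0.029) + 180 ≈ 124317.9 mm; DoF = Df − Dn = 26691.7 − 18711.1 ≈ 7980.6 mm.
Ratio = 7980.6 / 605.72 ≈ 13.2.

13.2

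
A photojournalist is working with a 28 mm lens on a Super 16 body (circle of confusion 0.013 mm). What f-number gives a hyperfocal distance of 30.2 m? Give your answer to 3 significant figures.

Rearrange H = f²/(N·c) + f for N: N = f² / ((H − f)·c).
N = 28² / ((30200 − 28) × 0.013) = 784 / 392.2 ≈ 2.00.

f/2.00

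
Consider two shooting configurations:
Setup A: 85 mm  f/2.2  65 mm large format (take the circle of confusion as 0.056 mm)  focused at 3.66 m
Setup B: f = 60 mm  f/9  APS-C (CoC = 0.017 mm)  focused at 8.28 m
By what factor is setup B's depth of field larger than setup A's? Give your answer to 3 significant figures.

Setup A: H = 85²/(2.2×0.056) + 85 ≈ 58729.5 mm; DoF = Df − Dn = 3897.60 − 3449.70 ≈ 447.90 mm.
Setup B: H = 60²/(9×0.017) + 60 ≈ 23589.4 mm; DoF = Df − Dn = 12725.7 − 6136.3 ≈ 6589.4 mm.
Ratio = 6589.4 / 447.90 ≈ 14.7.

14.7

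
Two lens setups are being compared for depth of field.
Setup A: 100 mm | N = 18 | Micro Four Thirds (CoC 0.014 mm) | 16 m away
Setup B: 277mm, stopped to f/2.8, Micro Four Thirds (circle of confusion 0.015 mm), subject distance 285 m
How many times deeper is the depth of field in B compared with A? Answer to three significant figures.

5.96

Setup A: H = 100²/(18×0.014) + 100 ≈ 39782.5 mm; DoF = Df − Dn = 26697 − 11423 ≈ 15274 mm.
Setup B: H = 277²/(2.8×0.015) + 277 ≈ 1827158.0 mm; DoF = Df − Dn = 337619 − 246571 ≈ 91048 mm.
Ratio = 91048 / 15274 ≈ 5.96.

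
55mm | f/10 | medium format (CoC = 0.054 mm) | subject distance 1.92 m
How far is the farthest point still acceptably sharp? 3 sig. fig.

Hyperfocal distance H = f²/(N·c) + f = 55²/(10 × 0.054) + 55 = 3025/0.54 + 55 ≈ 5656.9 mm ≈ 5.657 m.
Far limit Df = s·(H − f)/(H − s) = 1920 × (5656.9 − 55) / (5656.9 − 1920) = 1920 × 5601.9 / 3736.9 ≈ 2878.2 mm ≈ 2.88 m.

2.88 m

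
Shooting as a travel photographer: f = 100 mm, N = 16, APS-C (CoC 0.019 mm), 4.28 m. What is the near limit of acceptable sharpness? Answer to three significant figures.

3.80 m

Hyperfocal distance H = f²/(N·c) + f = 100²/(16 × 0.019) + 100 = 10000/0.304 + 100 ≈ 32994.7 mm ≈ 32.99 m.
Near limit Dn = s·(H − f)/(H + s − 2f) = 4280 × (32994.7 − 100) / (32994.7 + 4280 − 2 × 100) = 4280 × 32894.7 / 37074.7 ≈ 3797.5 mm ≈ 3.80 m.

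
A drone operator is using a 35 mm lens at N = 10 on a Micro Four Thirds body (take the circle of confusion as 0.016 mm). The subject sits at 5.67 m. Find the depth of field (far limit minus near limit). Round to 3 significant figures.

18.2 m

Hyperfocal distance H = f²/(N·c) + f = 35²/(10 × 0.016) + 35 = 1225/0.16 + 35 ≈ 7691.2 mm ≈ 7.691 m.
Near limit Dn = s·(H − f)/(H + s − 2f) = 5670 × (7691.2 − 35) / (7691.2 + 5670 − 2 × 35) = 5670 × 7656.2 / 13291.2 ≈ 3266 mm.
Far limit Df = s·(H − f)/(H − s) = 5670 × (7691.2 − 35) / (7691.2 − 5670) = 5670 × 7656.2 / 2021.2 ≈ 21477 mm.
Depth of field = Df − Dn = 21477 − 3266 ≈ 18211 mm ≈ 18.2 m.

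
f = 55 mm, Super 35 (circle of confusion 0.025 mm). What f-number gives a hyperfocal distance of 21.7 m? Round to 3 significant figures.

f/5.59

Rearrange H = f²/(N·c) + f for N: N = f² / ((H − f)·c).
N = 55² / ((21700 − 55) × 0.025) = 3025 / 541.1 ≈ 5.59.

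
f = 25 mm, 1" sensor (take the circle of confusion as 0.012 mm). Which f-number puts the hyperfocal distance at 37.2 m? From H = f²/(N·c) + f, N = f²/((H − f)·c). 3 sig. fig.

f/1.40

Rearrange H = f²/(N·c) + f for N: N = f² / ((H − f)·c).
N = 25² / ((37200 − 25) × 0.012) = 625 / 446.1 ≈ 1.40.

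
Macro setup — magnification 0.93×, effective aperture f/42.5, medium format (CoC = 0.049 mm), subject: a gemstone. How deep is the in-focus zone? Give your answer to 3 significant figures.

4.82 mm

At magnification m, DoF ≈ 2·N_eff·c/m² = 2 × 42.5 × 0.049 / 0.93² = 4.165 / 0.8649 ≈ 4.82 mm.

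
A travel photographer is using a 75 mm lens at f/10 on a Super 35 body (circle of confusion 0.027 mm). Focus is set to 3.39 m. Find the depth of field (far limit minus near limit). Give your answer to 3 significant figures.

Hyperfocal distance H = f²/(N·c) + f = 75²/(10 × 0.027) + 75 = 5625/0.27 + 75 ≈ 20908.3 mm ≈ 20.91 m.
Near limit Dn = s·(H − f)/(H + s − 2f) = 3390 × (20908.3 − 75) / (20908.3 + 3390 − 2 × 75) = 3390 × 20833.3 / 24148.3 ≈ 2924.6 mm.
Far limit Df = s·(H − f)/(H − s) = 3390 × (20908.3 − 75) / (20908.3 − 3390) = 3390 × 20833.3 / 17518.3 ≈ 4031.5 mm.
Depth of field = Df − Dn = 4031.5 − 2924.6 ≈ 1106.9 mm ≈ 1.11 m.

1.11 m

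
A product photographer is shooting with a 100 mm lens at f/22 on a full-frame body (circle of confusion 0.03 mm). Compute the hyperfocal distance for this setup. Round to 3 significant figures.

15.3 m

Hyperfocal distance H = f²/(N·c) + f = 100²/(22 × 0.03) + 100 = 10000/0.66 + 100 ≈ 15251.5 mm ≈ 15.3 m.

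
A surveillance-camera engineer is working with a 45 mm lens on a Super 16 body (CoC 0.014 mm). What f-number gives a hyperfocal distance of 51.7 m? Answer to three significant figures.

Rearrange H = f²/(N·c) + f for N: N = f² / ((H − f)·c).
N = 45² / ((51700 − 45) × 0.014) = 2025 / 723.2 ≈ 2.80.

f/2.80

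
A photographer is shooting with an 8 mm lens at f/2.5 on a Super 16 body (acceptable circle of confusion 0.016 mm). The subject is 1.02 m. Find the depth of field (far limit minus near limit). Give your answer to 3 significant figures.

2.15 m

Hyperfocal distance H = f²/(N·c) + f = 8²/(2.5 × 0.016) + 8 = 64/0.04 + 8 ≈ 1608.0 mm ≈ 1.608 m.
Near limit Dn = s·(H − f)/(H + s − 2f) = 1020 × (1608.0 − 8) / (1608.0 + 1020 − 2 × 8) = 1020 × 1600.0 / 2612.0 ≈ 624.8 mm.
Far limit Df = s·(H − f)/(H − s) = 1020 × (1608.0 − 8) / (1608.0 − 1020) = 1020 × 1600.0 / 588.0 ≈ 2775.5 mm.
Depth of field = Df − Dn = 2775.5 − 624.8 ≈ 2150.7 mm ≈ 2.15 m.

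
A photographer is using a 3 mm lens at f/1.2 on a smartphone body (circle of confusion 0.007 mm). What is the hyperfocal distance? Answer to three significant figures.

1.07 m

Hyperfocal distance H = f²/(N·c) + f = 3²/(1.2 × 0.007) + 3 = 9/0.0084 + 3 ≈ 1074.4 mm ≈ 1.07 m.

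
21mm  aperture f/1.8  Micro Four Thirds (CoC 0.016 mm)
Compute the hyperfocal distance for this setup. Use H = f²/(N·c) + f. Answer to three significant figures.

15.3 m

Hyperfocal distance H = f²/(N·c) + f = 21²/(1.8 × 0.016) + 21 = 441/0.0288 + 21 ≈ 15333.5 mm ≈ 15.3 m.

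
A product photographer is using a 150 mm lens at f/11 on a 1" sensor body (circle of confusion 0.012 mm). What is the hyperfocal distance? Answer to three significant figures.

171 m

Hyperfocal distance H = f²/(N·c) + f = 150²/(11 × 0.012) + 150 = 22500/0.132 + 150 ≈ 170604.5 mm ≈ 171 m.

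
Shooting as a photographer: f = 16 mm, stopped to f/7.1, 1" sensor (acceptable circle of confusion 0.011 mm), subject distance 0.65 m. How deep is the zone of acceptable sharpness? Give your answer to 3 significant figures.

Hyperfocal distance H = f²/(N·c) + f = 16²/(7.1 × 0.011) + 16 = 256/0.0781 + 16 ≈ 3293.8 mm ≈ 3.294 m.
Near limit Dn = s·(H − f)/(H + s − 2f) = 650 × (3293.8 − 16) / (3293.8 + 650 − 2 × 16) = 650 × 3277.8 / 3911.8 ≈ 544.65 mm.
Far limit Df = s·(H − f)/(H − s) = 650 × (3293.8 − 16) / (3293.8 − 650) = 650 × 3277.8 / 2643.8 ≈ 805.87 mm.
Depth of field = Df − Dn = 805.87 − 544.65 ≈ 261.22 mm.

261 mm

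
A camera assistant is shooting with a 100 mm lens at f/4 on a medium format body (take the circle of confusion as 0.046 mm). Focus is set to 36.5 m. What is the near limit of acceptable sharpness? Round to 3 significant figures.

21.9 m

Hyperfocal distance H = f²/(N·c) + f = 100²/(4 × 0.046) + 100 = 10000/0.184 + 100 ≈ 54447.8 mm ≈ 54.45 m.
Near limit Dn = s·(H − f)/(H + s − 2f) = 36500 × (54447.8 − 100) / (54447.8 + 36500 − 2 × 100) = 36500 × 54347.8 / 90747.8 ≈ 21859 mm ≈ 21.9 m.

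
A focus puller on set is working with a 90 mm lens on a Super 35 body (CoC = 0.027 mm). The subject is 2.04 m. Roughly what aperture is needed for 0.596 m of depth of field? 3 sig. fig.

f/22

Write h = H − f = f²/(N·c). The thin-lens limits are Dn = s·h/(h + (s−f)) and Df = s·h/(h − (s−f)), so DoF = Df − Dn = 2·s·(s−f)·h / (h² − (s−f)²).
That is a quadratic in h: DoF·h² − 2·s·(s−f)·h − DoF·(s−f)² = 0 ⇒ h = (s−f)·(s + √(s² + DoF²)) / DoF = 1950 × (2040 + √(2040² + 596²)) / 596 = 1950 × (2040 + 2125.28) / 596 ≈ 13628 mm.
Then N = f²/(c·h) = 90² / (0.027 × 13628) = 8100 / 367.96 ≈ 22.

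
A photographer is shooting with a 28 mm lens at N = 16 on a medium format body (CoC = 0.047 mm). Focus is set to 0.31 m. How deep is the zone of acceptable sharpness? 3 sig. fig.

181 mm

Hyperfocal distance H = f²/(N·c) + f = 28²/(16 × 0.047) + 28 = 784/0.752 + 28 ≈ 1070.6 mm ≈ 1.071 m.
Near limit Dn = s·(H − f)/(H + s − 2f) = 310 × (1070.6 − 28) / (1070.6 + 310 − 2 × 28) = 310 × 1042.6 / 1324.6 ≈ 244.00 mm.
Far limit Df = s·(H − f)/(H − s) = 310 × (1070.6 − 28) / (1070.6 − 310) = 310 × 1042.6 / 760.6 ≈ 424.94 mm.
Depth of field = Df − Dn = 424.94 − 244.00 ≈ 180.94 mm.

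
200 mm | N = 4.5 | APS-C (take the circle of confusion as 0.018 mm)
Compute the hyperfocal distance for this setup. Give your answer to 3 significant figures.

Hyperfocal distance H = f²/(N·c) + f = 200²/(4.5 × 0.018) + 200 = 40000/0.081 + 200 ≈ 494027.2 mm ≈ 494 m.

494 m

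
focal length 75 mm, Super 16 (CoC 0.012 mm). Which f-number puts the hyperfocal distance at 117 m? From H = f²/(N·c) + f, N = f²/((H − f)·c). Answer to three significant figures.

f/4.01

Rearrange H = f²/(N·c) + f for N: N = f² / ((H − f)·c).
N = 75² / ((117000 − 75) × 0.012) = 5625 / 1403 ≈ 4.01.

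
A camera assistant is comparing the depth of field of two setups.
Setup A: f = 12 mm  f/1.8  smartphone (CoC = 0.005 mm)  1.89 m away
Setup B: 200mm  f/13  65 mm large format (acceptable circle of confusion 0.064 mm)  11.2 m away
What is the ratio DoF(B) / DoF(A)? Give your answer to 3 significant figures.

Setup A: H = 12²/(1.8×0.005) + 12 ≈ 16012.0 mm; DoF = Df − Dn = 2141.34 − 1691.46 ≈ 449.88 mm.
Setup B: H = 200²/(13×0.064) + 200 ≈ 48276.9 mm; DoF = Df − Dn = 14522.8 − 9114.6 ≈ 5408.2 mm.
Ratio = 5408.2 / 449.88 ≈ 12.0.

12.0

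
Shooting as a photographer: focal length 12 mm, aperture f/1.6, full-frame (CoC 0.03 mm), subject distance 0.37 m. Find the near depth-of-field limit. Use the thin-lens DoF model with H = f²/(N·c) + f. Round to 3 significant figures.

331 mm

Hyperfocal distance H = f²/(N·c) + f = 12²/(1.6 × 0.03) + 12 = 144/0.048 + 12 ≈ 3012.0 mm ≈ 3.012 m.
Near limit Dn = s·(H − f)/(H + s − 2f) = 370 × (3012.0 − 12) / (3012.0 + 370 − 2 × 12) = 370 × 3000.0 / 3358.0 ≈ 330.55 mm.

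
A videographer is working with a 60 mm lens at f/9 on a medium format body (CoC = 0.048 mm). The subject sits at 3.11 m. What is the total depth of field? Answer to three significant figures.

Hyperfocal distance H = f²/(N·c) + f = 60²/(9 × 0.048) + 60 = 3600/0.432 + 60 ≈ 8393.3 mm ≈ 8.393 m.
Near limit Dn = s·(H − f)/(H + s − 2f) = 3110 × (8393.3 − 60) / (8393.3 + 3110 − 2 × 60) = 3110 × 8333.3 / 11383.3 ≈ 2276.7 mm.
Far limit Df = s·(H − f)/(H − s) = 3110 × (8393.3 − 60) / (8393.3 − 3110) = 3110 × 8333.3 / 5283.3 ≈ 4905.4 mm.
Depth of field = Df − Dn = 4905.4 − 2276.7 ≈ 2628.7 mm ≈ 2.63 m.

2.63 m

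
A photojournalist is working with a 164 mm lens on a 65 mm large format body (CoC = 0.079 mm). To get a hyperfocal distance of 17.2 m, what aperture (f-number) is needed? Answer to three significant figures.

f/20

Rearrange H = f²/(N·c) + f for N: N = f² / ((H − f)·c).
N = 164² / ((17200 − 164) × 0.079) = 26896 / 1346 ≈ 20.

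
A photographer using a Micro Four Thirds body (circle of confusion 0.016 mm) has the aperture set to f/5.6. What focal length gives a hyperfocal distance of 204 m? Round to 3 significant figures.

135 mm

From H = f²/(N·c) + f, with f ≪ H: f ≈ √(H·N·c) = √(204000 × 5.6 × 0.016) = √18278 ≈ 135.2 mm.
The +f correction barely moves this — solving exactly, f² + N·c·f − N·c·H = 0 ⇒ f = (−N·c + √((N·c)² + 4·N·c·H))/2 = (−0.0896 + √73114)/2 ≈ 135.15 mm, so f ≈ 135 mm.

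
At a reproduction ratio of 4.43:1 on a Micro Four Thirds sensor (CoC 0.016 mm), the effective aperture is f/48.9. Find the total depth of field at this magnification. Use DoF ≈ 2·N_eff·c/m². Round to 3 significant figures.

0.0797 mm

At magnification m, DoF ≈ 2·N_eff·c/m² = 2 × 48.9 × 0.016 / 4.43² = 1.565 / 19.62 ≈ 0.0797 mm.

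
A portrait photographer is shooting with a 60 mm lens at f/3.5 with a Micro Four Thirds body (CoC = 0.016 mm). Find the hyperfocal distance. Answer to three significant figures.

64.3 m

Hyperfocal distance H = f²/(N·c) + f = 60²/(3.5 × 0.016) + 60 = 3600/0.056 + 60 ≈ 64345.7 mm ≈ 64.3 m.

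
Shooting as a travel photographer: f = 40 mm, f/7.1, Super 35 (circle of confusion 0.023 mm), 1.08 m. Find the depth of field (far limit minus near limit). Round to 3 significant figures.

Hyperfocal distance H = f²/(N·c) + f = 40²/(7.1 × 0.023) + 40 = 1600/0.1633 + 40 ≈ 9837.9 mm ≈ 9.838 m.
Near limit Dn = s·(H − f)/(H + s − 2f) = 1080 × (9837.9 − 40) / (9837.9 + 1080 − 2 × 40) = 1080 × 9797.9 / 10837.9 ≈ 976.36 mm.
Far limit Df = s·(H − f)/(H − s) = 1080 × (9837.9 − 40) / (9837.9 − 1080) = 1080 × 9797.9 / 8757.9 ≈ 1208.25 mm.
Depth of field = Df − Dn = 1208.25 − 976.36 ≈ 231.89 mm.

232 mm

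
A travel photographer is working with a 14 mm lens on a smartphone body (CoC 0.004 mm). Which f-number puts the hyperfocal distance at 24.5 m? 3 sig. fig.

Rearrange H = f²/(N·c) + f for N: N = f² / ((H − f)·c).
N = 14² / ((24500 − 14) × 0.004) = 196 / 97.94 ≈ 2.00.

f/2.00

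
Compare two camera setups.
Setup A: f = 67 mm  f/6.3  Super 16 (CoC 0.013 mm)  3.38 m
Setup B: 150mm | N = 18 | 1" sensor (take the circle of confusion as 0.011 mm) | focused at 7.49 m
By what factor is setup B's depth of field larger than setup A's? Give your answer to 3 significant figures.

Setup A: H = 67²/(6.3×0.013) + 67 ≈ 54877.7 mm; DoF = Df − Dn = 3597.45 − 3187.34 ≈ 410.11 mm.
Setup B: H = 150²/(18×0.011) + 150 ≈ 113786.4 mm; DoF = Df − Dn = 8007.20 − 7035.56 ≈ 971.64 mm.
Ratio = 971.64 / 410.11 ≈ 2.37.

2.37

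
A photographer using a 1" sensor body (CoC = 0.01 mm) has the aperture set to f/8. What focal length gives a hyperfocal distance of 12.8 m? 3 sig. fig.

From H = f²/(N·c) + f, with f ≪ H: f ≈ √(H·N·c) = √(12800 × 8 × 0.01) = √1024.0 ≈ 32.00 mm.
The +f correction barely moves this — solving exactly, f² + N·c·f − N·c·H = 0 ⇒ f = (−N·c + √((N·c)² + 4·N·c·H))/2 = (−0.08 + √4096.0)/2 ≈ 31.960 mm, so f ≈ 32.0 mm.

32.0 mm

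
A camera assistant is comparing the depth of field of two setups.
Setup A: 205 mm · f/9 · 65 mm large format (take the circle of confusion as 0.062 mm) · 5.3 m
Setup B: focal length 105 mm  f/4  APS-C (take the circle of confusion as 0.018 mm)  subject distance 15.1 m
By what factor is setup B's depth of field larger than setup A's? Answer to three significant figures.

4.14

Setup A: H = 205²/(9×0.062) + 205 ≈ 75518.6 mm; DoF = Df − Dn = 5684.56 − 4964.17 ≈ 720.39 mm.
Setup B: H = 105²/(4×0.018) + 105 ≈ 153230.0 mm; DoF = Df − Dn = 16739.2 − 13753.2 ≈ 2986.0 mm.
Ratio = 2986.0 / 720.39 ≈ 4.14.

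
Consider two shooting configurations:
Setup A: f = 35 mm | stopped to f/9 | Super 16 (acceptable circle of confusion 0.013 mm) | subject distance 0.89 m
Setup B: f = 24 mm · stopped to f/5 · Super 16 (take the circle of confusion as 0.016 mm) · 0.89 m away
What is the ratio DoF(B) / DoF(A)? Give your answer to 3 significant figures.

Setup A: H = 35²/(9×0.013) + 35 ≈ 10505.1 mm; DoF = Df − Dn = 969.14 − 822.81 ≈ 146.33 mm.
Setup B: H = 24²/(5×0.016) + 24 ≈ 7224.0 mm; DoF = Df − Dn = 1011.68 − 794.45 ≈ 217.23 mm.
Ratio = 217.23 / 146.33 ≈ 1.48.

1.48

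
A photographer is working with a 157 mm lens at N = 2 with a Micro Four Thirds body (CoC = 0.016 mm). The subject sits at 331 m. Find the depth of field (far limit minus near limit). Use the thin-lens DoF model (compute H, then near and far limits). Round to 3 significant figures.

349 m

Hyperfocal distance H = f²/(N·c) + f = 157²/(2 × 0.016) + 157 = 24649/0.032 + 157 ≈ 770438.2 mm ≈ 770.4 m.
Near limit Dn = s·(H − f)/(H + s − 2f) = 331000 × (770438.2 − 157) / (770438.2 + 331000 − 2 × 157) = 331000 × 770281.2 / 1101124.2 ≈ 231548 mm.
Far limit Df = s·(H − f)/(H − s) = 331000 × (770438.2 − 157) / (770438.2 − 331000) = 331000 × 770281.2 / 439438.2 ≈ 580202 mm.
Depth of field = Df − Dn = 580202 − 231548 ≈ 348654 mm ≈ 349 m.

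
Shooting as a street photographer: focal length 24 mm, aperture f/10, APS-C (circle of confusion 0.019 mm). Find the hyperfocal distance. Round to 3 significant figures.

Hyperfocal distance H = f²/(N·c) + f = 24²/(10 × 0.019) + 24 = 576/0.19 + 24 ≈ 3055.6 mm ≈ 3.06 m.

3.06 m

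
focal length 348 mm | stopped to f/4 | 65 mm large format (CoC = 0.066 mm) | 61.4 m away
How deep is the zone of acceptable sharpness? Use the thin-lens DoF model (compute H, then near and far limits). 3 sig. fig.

16.6 m

Hyperfocal distance H = f²/(N·c) + f = 348²/(4 × 0.066) + 348 = 121104/0.264 + 348 ≈ 459075.3 mm ≈ 459.1 m.
Near limit Dn = s·(H − f)/(H + s − 2f) = 61400 × (459075.3 − 348) / (459075.3 + 61400 − 2 × 348) = 61400 × 458727.3 / 519779.3 ≈ 54188 mm.
Far limit Df = s·(H − f)/(H − s) = 61400 × (459075.3 − 348) / (459075.3 − 61400) = 61400 × 458727.3 / 397675.3 ≈ 70826 mm.
Depth of field = Df − Dn = 70826 − 54188 ≈ 16638 mm ≈ 16.6 m.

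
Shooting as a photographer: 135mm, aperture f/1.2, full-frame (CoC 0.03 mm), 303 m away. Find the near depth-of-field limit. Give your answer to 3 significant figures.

Hyperfocal distance H = f²/(N·c) + f = 135²/(1.2 × 0.03) + 135 = 18225/0.036 + 135 ≈ 506385.0 mm ≈ 506.4 m.
Near limit Dn = s·(H − f)/(H + s − 2f) = 303000 × (506385.0 − 135) / (506385.0 + 303000 − 2 × 135) = 303000 × 506250.0 / 809115.0 ≈ 189582 mm ≈ 190 m.

190 m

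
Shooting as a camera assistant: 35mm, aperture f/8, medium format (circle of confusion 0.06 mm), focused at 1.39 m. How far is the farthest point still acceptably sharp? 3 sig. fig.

2.96 m

Hyperfocal distance H = f²/(N·c) + f = 35²/(8 × 0.06) + 35 = 1225/0.48 + 35 ≈ 2587.1 mm ≈ 2.587 m.
Far limit Df = s·(H − f)/(H − s) = 1390 × (2587.1 − 35) / (2587.1 − 1390) = 1390 × 2552.1 / 1197.1 ≈ 2963.4 mm ≈ 2.96 m.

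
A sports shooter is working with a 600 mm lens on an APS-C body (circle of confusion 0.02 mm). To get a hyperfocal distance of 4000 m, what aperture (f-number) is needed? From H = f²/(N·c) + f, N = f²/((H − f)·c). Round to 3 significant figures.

f/4.50

Rearrange H = f²/(N·c) + f for N: N = f² / ((H − f)·c).
N = 600² / ((4000000 − 600) × 0.02) = 360000 / 79988 ≈ 4.50.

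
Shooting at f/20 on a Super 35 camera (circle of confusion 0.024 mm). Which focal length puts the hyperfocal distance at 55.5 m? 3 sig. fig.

163 mm

From H = f²/(N·c) + f, with f ≪ H: f ≈ √(H·N·c) = √(55500 × 20 × 0.024) = √26640 ≈ 163.2 mm.
The +f correction barely moves this — solving exactly, f² + N·c·f − N·c·H = 0 ⇒ f = (−N·c + √((N·c)² + 4·N·c·H))/2 = (−0.48 + √106560)/2 ≈ 162.98 mm, so f ≈ 163 mm.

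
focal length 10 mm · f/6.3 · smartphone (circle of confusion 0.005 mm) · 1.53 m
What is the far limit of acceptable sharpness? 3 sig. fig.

2.94 m

Hyperfocal distance H = f²/(N·c) + f = 10²/(6.3 × 0.005) + 10 = 100/0.0315 + 10 ≈ 3184.6 mm ≈ 3.185 m.
Far limit Df = s·(H − f)/(H − s) = 1530 × (3184.6 − 10) / (3184.6 − 1530) = 1530 × 3174.6 / 1654.6 ≈ 2935.5 mm ≈ 2.94 m.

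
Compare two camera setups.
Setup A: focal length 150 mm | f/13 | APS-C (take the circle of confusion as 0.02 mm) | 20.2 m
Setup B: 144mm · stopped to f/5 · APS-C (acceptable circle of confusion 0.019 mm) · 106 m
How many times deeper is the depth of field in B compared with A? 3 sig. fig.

Setup A: H = 150²/(13×0.02) + 150 ≈ 86688.5 mm; DoF = Df − Dn = 26291.4 − 16400.2 ≈ 9891.2 mm.
Setup B: H = 144²/(5×0.019) + 144 ≈ 218417.7 mm; DoF = Df − Dn = 205813 − 71382 ≈ 134431 mm.
Ratio = 134431 / 9891.2 ≈ 13.6.

13.6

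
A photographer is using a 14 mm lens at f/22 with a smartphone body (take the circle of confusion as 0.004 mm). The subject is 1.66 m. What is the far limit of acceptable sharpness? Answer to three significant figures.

Hyperfocal distance H = f²/(N·c) + f = 14²/(22 × 0.004) + 14 = 196/0.088 + 14 ≈ 2241.3 mm ≈ 2.241 m.
Far limit Df = s·(H − f)/(H − s) = 1660 × (2241.3 − 14) / (2241.3 − 1660) = 1660 × 2227.3 / 581.3 ≈ 6360.7 mm ≈ 6.36 m.

6.36 m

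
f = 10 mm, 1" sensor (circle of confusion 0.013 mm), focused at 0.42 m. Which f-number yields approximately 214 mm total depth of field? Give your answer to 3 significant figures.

f/4.50

Write h = H − f = f²/(N·c). The thin-lens limits are Dn = s·h/(h + (s−f)) and Df = s·h/(h − (s−f)), so DoF = Df − Dn = 2·s·(s−f)·h / (h² − (s−f)²).
That is a quadratic in h: DoF·h² − 2·s·(s−f)·h − DoF·(s−f)² = 0 ⇒ h = (s−f)·(s + √(s² + DoF²)) / DoF = 410 × (420 + √(420² + 214²)) / 214 = 410 × (420 + 471.377) / 214 ≈ 1707.8 mm.
Then N = f²/(c·h) = 10² / (0.013 × 1707.8) = 100 / 22.201 ≈ 4.50.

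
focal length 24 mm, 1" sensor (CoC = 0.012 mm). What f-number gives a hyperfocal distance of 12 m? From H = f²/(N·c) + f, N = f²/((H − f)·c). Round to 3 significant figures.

f/4.01

Rearrange H = f²/(N·c) + f for N: N = f² / ((H − f)·c).
N = 24² / ((12000 − 24) × 0.012) = 576 / 143.7 ≈ 4.01.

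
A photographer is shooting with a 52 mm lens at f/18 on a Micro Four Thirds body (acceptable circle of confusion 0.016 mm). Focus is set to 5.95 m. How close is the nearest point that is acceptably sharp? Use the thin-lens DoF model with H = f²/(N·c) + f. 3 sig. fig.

Hyperfocal distance H = f²/(N·c) + f = 52²/(18 × 0.016) + 52 = 2704/0.288 + 52 ≈ 9440.9 mm ≈ 9.441 m.
Near limit Dn = s·(H − f)/(H + s − 2f) = 5950 × (9440.9 − 52) / (9440.9 + 5950 − 2 × 52) = 5950 × 9388.9 / 15286.9 ≈ 3654.4 mm ≈ 3.65 m.

3.65 m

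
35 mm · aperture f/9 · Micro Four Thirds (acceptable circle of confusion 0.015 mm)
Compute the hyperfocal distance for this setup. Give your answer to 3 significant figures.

9.11 m

Hyperfocal distance H = f²/(N·c) + f = 35²/(9 × 0.015) + 35 = 1225/0.135 + 35 ≈ 9109.1 mm ≈ 9.11 m.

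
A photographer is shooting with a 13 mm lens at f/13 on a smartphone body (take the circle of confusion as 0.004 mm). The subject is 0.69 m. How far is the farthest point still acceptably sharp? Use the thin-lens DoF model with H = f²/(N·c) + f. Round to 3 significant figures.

Hyperfocal distance H = f²/(N·c) + f = 13²/(13 × 0.004) + 13 = 169/0.052 + 13 ≈ 3263.0 mm ≈ 3.263 m.
Far limit Df = s·(H − f)/(H − s) = 690 × (3263.0 − 13) / (3263.0 − 690) = 690 × 3250.0 / 2573.0 ≈ 871.55 mm ≈ 0.872 m.

0.872 m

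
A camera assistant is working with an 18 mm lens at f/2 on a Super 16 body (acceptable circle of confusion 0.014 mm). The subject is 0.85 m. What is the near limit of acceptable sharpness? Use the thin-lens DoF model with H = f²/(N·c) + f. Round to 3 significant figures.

0.793 m

Hyperfocal distance H = f²/(N·c) + f = 18²/(2 × 0.014) + 18 = 324/0.028 + 18 ≈ 11589.4 mm ≈ 11.59 m.
Near limit Dn = s·(H − f)/(H + s − 2f) = 850 × (11589.4 − 18) / (11589.4 + 850 − 2 × 18) = 850 × 11571.4 / 12403.4 ≈ 792.98 mm ≈ 0.793 m.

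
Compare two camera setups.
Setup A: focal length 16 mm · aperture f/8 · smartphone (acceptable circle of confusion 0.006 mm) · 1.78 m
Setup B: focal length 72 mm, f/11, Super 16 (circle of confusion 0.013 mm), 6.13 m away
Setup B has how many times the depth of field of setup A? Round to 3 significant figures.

Setup A: H = 16²/(8×0.006) + 16 ≈ 5349.3 mm; DoF = Df − Dn = 2659.7 − 1337.6 ≈ 1322.1 mm.
Setup B: H = 72²/(11×0.013) + 72 ≈ 36323.7 mm; DoF = Df − Dn = 7359.9 − 5252.3 ≈ 2107.6 mm.
Ratio = 2107.6 / 1322.1 ≈ 1.59.

1.59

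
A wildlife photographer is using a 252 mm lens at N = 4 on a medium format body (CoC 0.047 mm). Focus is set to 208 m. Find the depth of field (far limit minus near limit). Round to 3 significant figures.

Hyperfocal distance H = f²/(N·c) + f = 252²/(4 × 0.047) + 252 = 63504/0.188 + 252 ≈ 338039.2 mm ≈ 338.0 m.
Near limit Dn = s·(H − f)/(H + s − 2f) = 208000 × (338039.2 − 252) / (338039.2 + 208000 − 2 × 252) = 208000 × 337787.2 / 545535.2 ≈ 128790 mm.
Far limit Df = s·(H − f)/(H − s) = 208000 × (338039.2 − 252) / (338039.2 − 208000) = 208000 × 337787.2 / 130039.2 ≈ 540297 mm.
Depth of field = Df − Dn = 540297 − 128790 ≈ 411507 mm ≈ 412 m.

412 m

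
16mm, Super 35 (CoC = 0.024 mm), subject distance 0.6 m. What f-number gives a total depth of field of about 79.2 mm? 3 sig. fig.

Write h = H − f = f²/(N·c). The thin-lens limits are Dn = s·h/(h + (s−f)) and Df = s·h/(h − (s−f)), so DoF = Df − Dn = 2·s·(s−f)·h / (h² − (s−f)²).
That is a quadratic in h: DoF·h² − 2·s·(s−f)·h − DoF·(s−f)² = 0 ⇒ h = (s−f)·(s + √(s² + DoF²)) / DoF = 584 × (600 + √(600² + 79.2²)) / 79.2 = 584 × (600 + 605.205) / 79.2 ≈ 8886.9 mm.
Then N = f²/(c·h) = 16² / (0.024 × 8886.9) = 256 / 213.28 ≈ 1.20.

f/1.20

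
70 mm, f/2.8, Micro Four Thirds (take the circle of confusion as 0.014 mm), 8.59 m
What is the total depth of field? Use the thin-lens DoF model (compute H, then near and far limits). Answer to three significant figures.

Hyperfocal distance H = f²/(N·c) + f = 70²/(2.8 × 0.014) + 70 = 4900/0.0392 + 70 ≈ 125070.0 mm ≈ 125.1 m.
Near limit Dn = s·(H − f)/(H + s − 2f) = 8590 × (125070.0 − 70) / (125070.0 + 8590 − 2 × 70) = 8590 × 125000.0 / 133520.0 ≈ 8041.9 mm.
Far limit Df = s·(H − f)/(H − s) = 8590 × (125070.0 − 70) / (125070.0 − 8590) = 8590 × 125000.0 / 116480.0 ≈ 9218.3 mm.
Depth of field = Df − Dn = 9218.3 − 8041.9 ≈ 1176.4 mm ≈ 1.18 m.

1.18 m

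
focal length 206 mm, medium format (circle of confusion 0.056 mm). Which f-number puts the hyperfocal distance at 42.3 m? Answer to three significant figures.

f/18

Rearrange H = f²/(N·c) + f for N: N = f² / ((H − f)·c).
N = 206² / ((42300 − 206) × 0.056) = 42436 / 2357 ≈ 18.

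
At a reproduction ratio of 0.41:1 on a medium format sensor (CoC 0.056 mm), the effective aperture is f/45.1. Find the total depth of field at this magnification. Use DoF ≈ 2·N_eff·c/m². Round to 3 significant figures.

At magnification m, DoF ≈ 2·N_eff·c/m² = 2 × 45.1 × 0.056 / 0.41² = 5.051 / 0.1681 ≈ 30 mm.

30.0 mm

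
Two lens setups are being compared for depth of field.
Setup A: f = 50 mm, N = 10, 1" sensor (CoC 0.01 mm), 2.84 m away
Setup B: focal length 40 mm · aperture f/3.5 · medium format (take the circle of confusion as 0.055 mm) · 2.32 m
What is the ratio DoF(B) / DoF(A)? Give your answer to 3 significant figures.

2.14

Setup A: H = 50²/(10×0.01) + 50 ≈ 25050.0 mm; DoF = Df − Dn = 3196.76 − 2554.88 ≈ 641.88 mm.
Setup B: H = 40²/(3.5×0.055) + 40 ≈ 8351.7 mm; DoF = Df − Dn = 3197.0 − 1820.6 ≈ 1376.4 mm.
Ratio = 1376.4 / 641.88 ≈ 2.14.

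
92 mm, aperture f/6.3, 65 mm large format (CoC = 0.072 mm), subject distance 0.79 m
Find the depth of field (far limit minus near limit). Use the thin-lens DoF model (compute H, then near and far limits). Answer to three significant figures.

59.2 mm

Hyperfocal distance H = f²/(N·c) + f = 92²/(6.3 × 0.072) + 92 = 8464/0.4536 + 92 ≈ 18751.6 mm ≈ 18.75 m.
Near limit Dn = s·(H − f)/(H + s − 2f) = 790 × (18751.6 − 92) / (18751.6 + 790 − 2 × 92) = 790 × 18659.6 / 19357.6 ≈ 761.514 mm.
Far limit Df = s·(H − f)/(H − s) = 790 × (18751.6 − 92) / (18751.6 − 790) = 790 × 18659.6 / 17961.6 ≈ 820.700 mm.
Depth of field = Df − Dn = 820.700 − 761.514 ≈ 59.186 mm.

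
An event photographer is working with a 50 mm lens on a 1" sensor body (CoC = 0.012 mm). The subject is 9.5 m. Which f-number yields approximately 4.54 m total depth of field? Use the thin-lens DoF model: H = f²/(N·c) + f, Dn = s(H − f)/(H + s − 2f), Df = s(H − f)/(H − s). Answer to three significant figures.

f/5

Write h = H − f = f²/(N·c). The thin-lens limits are Dn = s·h/(h + (s−f)) and Df = s·h/(h − (s−f)), so DoF = Df − Dn = 2·s·(s−f)·h / (h² − (s−f)²).
That is a quadratic in h: DoF·h² − 2·s·(s−f)·h − DoF·(s−f)² = 0 ⇒ h = (s−f)·(s + √(s² + DoF²)) / DoF = 9450 × (9500 + √(9500² + 4540²)) / 4540 = 9450 × (9500 + 10529.1) / 4540 ≈ 41690 mm.
Then N = f²/(c·h) = 50² / (0.012 × 41690) = 2500 / 500.29 ≈ 5.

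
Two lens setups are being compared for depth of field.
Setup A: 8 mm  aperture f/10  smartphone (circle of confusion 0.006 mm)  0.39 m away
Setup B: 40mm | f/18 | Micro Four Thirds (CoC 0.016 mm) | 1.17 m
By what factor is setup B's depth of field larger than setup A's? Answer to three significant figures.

1.55

Setup A: H = 8²/(10×0.006) + 8 ≈ 1074.7 mm; DoF = Df − Dn = 607.59 − 287.16 ≈ 320.43 mm.
Setup B: H = 40²/(18×0.016) + 40 ≈ 5595.6 mm; DoF = Df − Dn = 1468.74 − 972.25 ≈ 496.49 mm.
Ratio = 496.49 / 320.43 ≈ 1.55.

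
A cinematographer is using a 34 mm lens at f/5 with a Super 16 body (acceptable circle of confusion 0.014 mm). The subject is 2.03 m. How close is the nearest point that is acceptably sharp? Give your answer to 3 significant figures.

Hyperfocal distance H = f²/(N·c) + f = 34²/(5 × 0.014) + 34 = 1156/0.07 + 34 ≈ 16548.3 mm ≈ 16.55 m.
Near limit Dn = s·(H − f)/(H + s − 2f) = 2030 × (16548.3 − 34) / (16548.3 + 2030 − 2 × 34) = 2030 × 16514.3 / 18510.3 ≈ 1811.1 mm ≈ 1.81 m.

1.81 m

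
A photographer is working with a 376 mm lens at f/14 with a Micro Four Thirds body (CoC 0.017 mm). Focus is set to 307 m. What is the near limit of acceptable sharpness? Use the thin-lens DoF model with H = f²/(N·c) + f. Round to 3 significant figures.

Hyperfocal distance H = f²/(N·c) + f = 376²/(14 × 0.017) + 376 = 141376/0.238 + 376 ≈ 594392.8 mm ≈ 594.4 m.
Near limit Dn = s·(H − f)/(H + s − 2f) = 307000 × (594392.8 − 376) / (594392.8 + 307000 − 2 × 376) = 307000 × 594016.8 / 900640.8 ≈ 202482 mm ≈ 202 m.

202 m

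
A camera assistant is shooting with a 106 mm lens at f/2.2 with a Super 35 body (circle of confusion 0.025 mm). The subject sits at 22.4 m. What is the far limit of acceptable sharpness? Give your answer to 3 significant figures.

Hyperfocal distance H = f²/(N·c) + f = 106²/(2.2 × 0.025) + 106 = 11236/0.055 + 106 ≈ 204396.9 mm ≈ 204.4 m.
Far limit Df = s·(H − f)/(H − s) = 22400 × (204396.9 − 106) / (204396.9 − 22400) = 22400 × 204290.9 / 181996.9 ≈ 25144 mm ≈ 25.1 m.

25.1 m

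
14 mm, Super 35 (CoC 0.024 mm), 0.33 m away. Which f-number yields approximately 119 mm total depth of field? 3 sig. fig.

f/4.52

Write h = H − f = f²/(N·c). The thin-lens limits are Dn = s·h/(h + (s−f)) and Df = s·h/(h − (s−f)), so DoF = Df − Dn = 2·s·(s−f)·h / (h² − (s−f)²).
That is a quadratic in h: DoF·h² − 2·s·(s−f)·h − DoF·(s−f)² = 0 ⇒ h = (s−f)·(s + √(s² + DoF²)) / DoF = 316 × (330 + √(330² + 119²)) / 119 = 316 × (330 + 350.801) / 119 ≈ 1807.8 mm.
Then N = f²/(c·h) = 14² / (0.024 × 1807.8) = 196 / 43.388 ≈ 4.52.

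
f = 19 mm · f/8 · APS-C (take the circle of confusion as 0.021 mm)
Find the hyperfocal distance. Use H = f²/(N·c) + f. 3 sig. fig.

Hyperfocal distance H = f²/(N·c) + f = 19²/(8 × 0.021) + 19 = 361/0.168 + 19 ≈ 2167.8 mm ≈ 2.17 m.

2.17 m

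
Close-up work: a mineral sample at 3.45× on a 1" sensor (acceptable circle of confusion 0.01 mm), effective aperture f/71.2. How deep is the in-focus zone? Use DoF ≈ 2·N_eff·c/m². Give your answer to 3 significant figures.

0.120 mm

At magnification m, DoF ≈ 2·N_eff·c/m² = 2 × 71.2 × 0.01 / 3.45² = 1.424 / 11.9 ≈ 0.12 mm.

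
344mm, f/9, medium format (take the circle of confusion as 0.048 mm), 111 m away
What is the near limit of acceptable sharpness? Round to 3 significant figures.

Hyperfocal distance H = f²/(N·c) + f = 344²/(9 × 0.048) + 344 = 118336/0.432 + 344 ≈ 274269.9 mm ≈ 274.3 m.
Near limit Dn = s·(H − f)/(H + s − 2f) = 111000 × (274269.9 − 344) / (274269.9 + 111000 − 2 × 344) = 111000 × 273925.9 / 384581.9 ≈ 79062 mm ≈ 79.1 m.

79.1 m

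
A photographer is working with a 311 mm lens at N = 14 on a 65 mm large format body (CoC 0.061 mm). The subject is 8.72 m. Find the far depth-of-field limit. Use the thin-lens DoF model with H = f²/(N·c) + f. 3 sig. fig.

9.42 m

Hyperfocal distance H = f²/(N·c) + f = 311²/(14 × 0.061) + 311 = 96721/0.854 + 311 ≈ 113567.4 mm ≈ 113.6 m.
Far limit Df = s·(H − f)/(H − s) = 8720 × (113567.4 − 311) / (113567.4 − 8720) = 8720 × 113256.4 / 104847.4 ≈ 9419.4 mm ≈ 9.42 m.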